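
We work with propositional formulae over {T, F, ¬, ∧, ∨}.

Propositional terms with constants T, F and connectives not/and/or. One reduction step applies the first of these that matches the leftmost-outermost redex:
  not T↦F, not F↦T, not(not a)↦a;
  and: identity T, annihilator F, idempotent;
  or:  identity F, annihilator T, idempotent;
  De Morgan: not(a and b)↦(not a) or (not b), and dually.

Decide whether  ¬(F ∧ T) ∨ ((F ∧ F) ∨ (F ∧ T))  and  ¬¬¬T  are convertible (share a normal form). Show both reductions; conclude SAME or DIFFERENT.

Answer: DIFFERENT — A ⇓ T, B ⇓ F

Reduction:
Term A:
  start: ¬(F ∧ T) ∨ ((F ∧ F) ∨ (F ∧ T))
  [1] (¬F ∨ ¬T) ∨ ((F ∧ F) ∨ (F ∧ T))
  [2] (T ∨ ¬T) ∨ ((F ∧ F) ∨ (F ∧ T))
  [3] T ∨ ((F ∧ F) ∨ (F ∧ T))
  [4] T

Term B:
  start: ¬¬¬T
  [1] ¬T
  [2] F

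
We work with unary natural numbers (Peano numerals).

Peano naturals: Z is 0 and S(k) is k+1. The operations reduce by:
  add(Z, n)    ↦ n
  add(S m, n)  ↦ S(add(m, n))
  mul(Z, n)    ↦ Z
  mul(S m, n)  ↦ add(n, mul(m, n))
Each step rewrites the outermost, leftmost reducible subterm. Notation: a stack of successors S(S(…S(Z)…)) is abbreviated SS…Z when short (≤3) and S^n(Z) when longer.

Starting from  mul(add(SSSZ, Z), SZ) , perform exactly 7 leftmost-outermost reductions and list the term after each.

Answer: after 7 steps: S(S(add(Z, mul(add(SZ, Z), SZ))))

Derivation:
  start: mul(add(SSSZ, Z), SZ)
  step 1: mul(S(add(SSZ, Z)), SZ)
  step 2: add(SZ, mul(add(SSZ, Z), SZ))
  step 3: S(add(Z, mul(add(SSZ, Z), SZ)))
  step 4: S(mul(add(SSZ, Z), SZ))
  step 5: S(mul(S(add(SZ, Z)), SZ))
  step 6: S(add(SZ, mul(add(SZ, Z), SZ)))
  step 7: S(S(add(Z, mul(add(SZ, Z), SZ))))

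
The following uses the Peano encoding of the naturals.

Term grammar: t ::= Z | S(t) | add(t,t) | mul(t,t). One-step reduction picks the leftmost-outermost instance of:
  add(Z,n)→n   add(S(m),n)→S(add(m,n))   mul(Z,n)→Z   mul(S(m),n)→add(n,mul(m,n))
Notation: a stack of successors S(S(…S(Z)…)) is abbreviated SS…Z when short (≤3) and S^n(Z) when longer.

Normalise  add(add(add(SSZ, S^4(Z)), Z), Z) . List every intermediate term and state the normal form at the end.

Answer: normal form = S^6(Z)  (in 17 steps)

Derivation:
  start: add(add(add(SSZ, S^4(Z)), Z), Z)
  step 1: add(add(S(add(SZ, S^4(Z))), Z), Z)
  step 2: add(S(add(add(SZ, S^4(Z)), Z)), Z)
  step 3: S(add(add(add(SZ, S^4(Z)), Z), Z))
  step 4: S(add(add(S(add(Z, S^4(Z))), Z), Z))
  step 5: S(add(S(add(add(Z, S^4(Z)), Z)), Z))
  step 6: S(S(add(add(add(Z, S^4(Z)), Z), Z)))
  step 7: S(S(add(add(S^4(Z), Z), Z)))
  step 8: S(S(add(S(add(SSSZ, Z)), Z)))
  step 9: S(S(S(add(add(SSSZ, Z), Z))))
  step 10: S(S(S(add(S(add(SSZ, Z)), Z))))
  step 11: S(S(S(S(add(add(SSZ, Z), Z)))))
  step 12: S(S(S(S(add(S(add(SZ, Z)), Z)))))
  step 13: S(S(S(S(S(add(add(SZ, Z), Z))))))
  step 14: S(S(S(S(S(add(S(add(Z, Z)), Z))))))
  step 15: S(S(S(S(S(S(add(add(Z, Z), Z)))))))
  step 16: S(S(S(S(S(S(add(Z, Z)))))))
  step 17: S^6(Z)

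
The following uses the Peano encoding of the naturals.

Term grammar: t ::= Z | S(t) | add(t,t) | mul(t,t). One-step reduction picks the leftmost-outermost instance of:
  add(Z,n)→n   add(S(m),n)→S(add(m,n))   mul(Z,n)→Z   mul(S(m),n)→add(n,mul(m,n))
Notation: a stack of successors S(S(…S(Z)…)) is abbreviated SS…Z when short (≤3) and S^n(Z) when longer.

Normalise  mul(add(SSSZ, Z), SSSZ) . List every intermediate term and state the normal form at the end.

Answer: normal form = S^9(Z)  (in 20 steps)

Derivation:
  start: mul(add(SSSZ, Z), SSSZ)
  step 1: mul(S(add(SSZ, Z)), SSSZ)
  step 2: add(SSSZ, mul(add(SSZ, Z), SSSZ))
  step 3: S(add(SSZ, mul(add(SSZ, Z), SSSZ)))
  step 4: S(S(add(SZ, mul(add(SSZ, Z), SSSZ))))
  step 5: S(S(S(add(Z, mul(add(SSZ, Z), SSSZ)))))
  step 6: S(S(S(mul(add(SSZ, Z), SSSZ))))
  step 7: S(S(S(mul(S(add(SZ, Z)), SSSZ))))
  step 8: S(S(S(add(SSSZ, mul(add(SZ, Z), SSSZ)))))
  step 9: S(S(S(S(add(SSZ, mul(add(SZ, Z), SSSZ))))))
  step 10: S(S(S(S(S(add(SZ, mul(add(SZ, Z), SSSZ)))))))
  step 11: S(S(S(S(S(S(add(Z, mul(add(SZ, Z), SSSZ))))))))
  step 12: S(S(S(S(S(S(mul(add(SZ, Z), SSSZ)))))))
  step 13: S(S(S(S(S(S(mul(S(add(Z, Z)), SSSZ)))))))
  step 14: S(S(S(S(S(S(add(SSSZ, mul(add(Z, Z), SSSZ))))))))
  step 15: S(S(S(S(S(S(S(add(SSZ, mul(add(Z, Z), SSSZ)))))))))
  step 16: S(S(S(S(S(S(S(S(add(SZ, mul(add(Z, Z), SSSZ))))))))))
  step 17: S(S(S(S(S(S(S(S(S(add(Z, mul(add(Z, Z), SSSZ)))))))))))
  step 18: S(S(S(S(S(S(S(S(S(mul(add(Z, Z), SSSZ))))))))))
  step 19: S(S(S(S(S(S(S(S(S(mul(Z, SSSZ))))))))))
  step 20: S^9(Z)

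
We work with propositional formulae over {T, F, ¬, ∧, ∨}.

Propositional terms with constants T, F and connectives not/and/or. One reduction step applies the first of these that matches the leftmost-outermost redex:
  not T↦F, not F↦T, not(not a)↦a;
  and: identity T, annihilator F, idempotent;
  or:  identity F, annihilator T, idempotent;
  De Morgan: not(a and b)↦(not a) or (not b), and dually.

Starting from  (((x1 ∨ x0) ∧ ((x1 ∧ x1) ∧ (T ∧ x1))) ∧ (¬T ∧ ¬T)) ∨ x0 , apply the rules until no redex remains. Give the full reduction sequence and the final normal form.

Answer: normal form = x0  (in 7 steps)

Reduction:
  start: (((x1 ∨ x0) ∧ ((x1 ∧ x1) ∧ (T ∧ x1))) ∧ (¬T ∧ ¬T)) ∨ x0
  [1] (((x1 ∨ x0) ∧ (x1 ∧ (T ∧ x1))) ∧ (¬T ∧ ¬T)) ∨ x0
  [2] (((x1 ∨ x0) ∧ (x1 ∧ x1)) ∧ (¬T ∧ ¬T)) ∨ x0
  [3] (((x1 ∨ x0) ∧ x1) ∧ (¬T ∧ ¬T)) ∨ x0
  [4] (((x1 ∨ x0) ∧ x1) ∧ ¬T) ∨ x0
  [5] (((x1 ∨ x0) ∧ x1) ∧ F) ∨ x0
  [6] F ∨ x0
  [7] x0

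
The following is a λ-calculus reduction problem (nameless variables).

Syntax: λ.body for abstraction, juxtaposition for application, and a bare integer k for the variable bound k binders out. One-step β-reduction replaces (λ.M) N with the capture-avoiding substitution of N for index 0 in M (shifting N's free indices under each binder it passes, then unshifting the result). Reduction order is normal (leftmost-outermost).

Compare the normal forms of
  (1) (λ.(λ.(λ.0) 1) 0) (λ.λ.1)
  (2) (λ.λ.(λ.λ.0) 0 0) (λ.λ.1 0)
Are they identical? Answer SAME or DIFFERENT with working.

Answer: DIFFERENT — A ⇓ λ.λ.1, B ⇓ λ.0

Derivation:
Term A:
  start: (λ.(λ.(λ.0) 1) 0) (λ.λ.1)
  step 1: (λ.(λ.0) (λ.λ.1)) (λ.λ.1)
  step 2: (λ.0) (λ.λ.1)
  step 3: λ.λ.1

Term B:
  start: (λ.λ.(λ.λ.0) 0 0) (λ.λ.1 0)
  step 1: λ.(λ.λ.0) 0 0
  step 2: λ.(λ.0) 0
  step 3: λ.0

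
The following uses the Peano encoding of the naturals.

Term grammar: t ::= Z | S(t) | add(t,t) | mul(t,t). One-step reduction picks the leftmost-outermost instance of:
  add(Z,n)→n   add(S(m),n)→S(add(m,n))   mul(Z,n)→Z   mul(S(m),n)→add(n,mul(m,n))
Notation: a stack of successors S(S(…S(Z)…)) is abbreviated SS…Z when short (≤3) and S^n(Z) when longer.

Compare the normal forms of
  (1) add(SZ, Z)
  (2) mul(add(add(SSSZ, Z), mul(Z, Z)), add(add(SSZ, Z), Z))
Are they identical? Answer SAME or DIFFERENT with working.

Term A:
  start: add(SZ, Z)
  →1  S(add(Z, Z))
  →2  SZ

Term B:
  start: mul(add(add(SSSZ, Z), mul(Z, Z)), add(add(SSZ, Z), Z))
  →1  mul(add(S(add(SSZ, Z)), mul(Z, Z)), add(add(SSZ, Z), Z))
  →2  mul(S(add(add(SSZ, Z), mul(Z, Z))), add(add(SSZ, Z), Z))
  →3  add(add(add(SSZ, Z), Z), mul(add(add(SSZ, Z), mul(Z, Z)), add(add(SSZ, Z), Z)))
  →4  add(add(S(add(SZ, Z)), Z), mul(add(add(SSZ, Z), mul(Z, Z)), add(add(SSZ, Z), Z)))
  →5  add(S(add(add(SZ, Z), Z)), mul(add(add(SSZ, Z), mul(Z, Z)), add(add(SSZ, Z), Z)))
  →6  S(add(add(add(SZ, Z), Z), mul(add(add(SSZ, Z), mul(Z, Z)), add(add(SSZ, Z), Z))))
  →7  S(add(add(S(add(Z, Z)), Z), mul(add(add(SSZ, Z), mul(Z, Z)), add(add(SSZ, Z), Z))))
  →8  S(add(S(add(add(Z, Z), Z)), mul(add(add(SSZ, Z), mul(Z, Z)), add(add(SSZ, Z), Z))))
  →9  S(S(add(add(add(Z, Z), Z), mul(add(add(SSZ, Z), mul(Z, Z)), add(add(SSZ, Z), Z)))))
  →10  S(S(add(add(Z, Z), mul(add(add(SSZ, Z), mul(Z, Z)), add(add(SSZ, Z), Z)))))
  →11  S(S(add(Z, mul(add(add(SSZ, Z), mul(Z, Z)), add(add(SSZ, Z), Z)))))
  →12  S(S(mul(add(add(SSZ, Z), mul(Z, Z)), add(add(SSZ, Z), Z))))
  →13  S(S(mul(add(S(add(SZ, Z)), mul(Z, Z)), add(add(SSZ, Z), Z))))
  →14  S(S(mul(S(add(add(SZ, Z), mul(Z, Z))), add(add(SSZ, Z), Z))))
  →15  S(S(add(add(add(SSZ, Z), Z), mul(add(add(SZ, Z), mul(Z, Z)), add(add(SSZ, Z), Z)))))
  →16  S(S(add(add(S(add(SZ, Z)), Z), mul(add(add(SZ, Z), mul(Z, Z)), add(add(SSZ, Z), Z)))))
  →17  S(S(add(S(add(add(SZ, Z), Z)), mul(add(add(SZ, Z), mul(Z, Z)), add(add(SSZ, Z), Z)))))
  →18  S(S(S(add(add(add(SZ, Z), Z), mul(add(add(SZ, Z), mul(Z, Z)), add(add(SSZ, Z), Z))))))
  →19  S(S(S(add(add(S(add(Z, Z)), Z), mul(add(add(SZ, Z), mul(Z, Z)), add(add(SSZ, Z), Z))))))
  →20  S(S(S(add(S(add(add(Z, Z), Z)), mul(add(add(SZ, Z), mul(Z, Z)), add(add(SSZ, Z), Z))))))
  →21  S(S(S(S(add(add(add(Z, Z), Z), mul(add(add(SZ, Z), mul(Z, Z)), add(add(SSZ, Z), Z)))))))
  →22  S(S(S(S(add(add(Z, Z), mul(add(add(SZ, Z), mul(Z, Z)), add(add(SSZ, Z), Z)))))))
  →23  S(S(S(S(add(Z, mul(add(add(SZ, Z), mul(Z, Z)), add(add(SSZ, Z), Z)))))))
  →24  S(S(S(S(mul(add(add(SZ, Z), mul(Z, Z)), add(add(SSZ, Z), Z))))))
  →25  S(S(S(S(mul(add(S(add(Z, Z)), mul(Z, Z)), add(add(SSZ, Z), Z))))))
  →26  S(S(S(S(mul(S(add(add(Z, Z), mul(Z, Z))), add(add(SSZ, Z), Z))))))
  →27  S(S(S(S(add(add(add(SSZ, Z), Z), mul(add(add(Z, Z), mul(Z, Z)), add(add(SSZ, Z), Z)))))))
  →28  S(S(S(S(add(add(S(add(SZ, Z)), Z), mul(add(add(Z, Z), mul(Z, Z)), add(add(SSZ, Z), Z)))))))
  →29  S(S(S(S(add(S(add(add(SZ, Z), Z)), mul(add(add(Z, Z), mul(Z, Z)), add(add(SSZ, Z), Z)))))))
  →30  S(S(S(S(S(add(add(add(SZ, Z), Z), mul(add(add(Z, Z), mul(Z, Z)), add(add(SSZ, Z), Z))))))))
  →31  S(S(S(S(S(add(add(S(add(Z, Z)), Z), mul(add(add(Z, Z), mul(Z, Z)), add(add(SSZ, Z), Z))))))))
  →32  S(S(S(S(S(add(S(add(add(Z, Z), Z)), mul(add(add(Z, Z), mul(Z, Z)), add(add(SSZ, Z), Z))))))))
  →33  S(S(S(S(S(S(add(add(add(Z, Z), Z), mul(add(add(Z, Z), mul(Z, Z)), add(add(SSZ, Z), Z)))))))))
  →34  S(S(S(S(S(S(add(add(Z, Z), mul(add(add(Z, Z), mul(Z, Z)), add(add(SSZ, Z), Z)))))))))
  →35  S(S(S(S(S(S(add(Z, mul(add(add(Z, Z), mul(Z, Z)), add(add(SSZ, Z), Z)))))))))
  →36  S(S(S(S(S(S(mul(add(add(Z, Z), mul(Z, Z)), add(add(SSZ, Z), Z))))))))
  →37  S(S(S(S(S(S(mul(add(Z, mul(Z, Z)), add(add(SSZ, Z), Z))))))))
  →38  S(S(S(S(S(S(mul(mul(Z, Z), add(add(SSZ, Z), Z))))))))
  →39  S(S(S(S(S(S(mul(Z, add(add(SSZ, Z), Z))))))))
  →40  S^6(Z)

Answer: DIFFERENT — A ⇓ SZ, B ⇓ S^6(Z)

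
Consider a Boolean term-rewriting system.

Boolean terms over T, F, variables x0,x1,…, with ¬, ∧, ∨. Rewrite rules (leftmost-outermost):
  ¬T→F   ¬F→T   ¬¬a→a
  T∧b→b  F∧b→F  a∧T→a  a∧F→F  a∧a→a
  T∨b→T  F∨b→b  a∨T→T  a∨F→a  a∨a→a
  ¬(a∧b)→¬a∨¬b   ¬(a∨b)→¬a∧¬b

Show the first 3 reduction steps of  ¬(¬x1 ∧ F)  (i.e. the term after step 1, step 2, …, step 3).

  start: ¬(¬x1 ∧ F)
  [1] ¬¬x1 ∨ ¬F
  [2] x1 ∨ ¬F
  [3] x1 ∨ T

Answer: after 3 steps: x1 ∨ T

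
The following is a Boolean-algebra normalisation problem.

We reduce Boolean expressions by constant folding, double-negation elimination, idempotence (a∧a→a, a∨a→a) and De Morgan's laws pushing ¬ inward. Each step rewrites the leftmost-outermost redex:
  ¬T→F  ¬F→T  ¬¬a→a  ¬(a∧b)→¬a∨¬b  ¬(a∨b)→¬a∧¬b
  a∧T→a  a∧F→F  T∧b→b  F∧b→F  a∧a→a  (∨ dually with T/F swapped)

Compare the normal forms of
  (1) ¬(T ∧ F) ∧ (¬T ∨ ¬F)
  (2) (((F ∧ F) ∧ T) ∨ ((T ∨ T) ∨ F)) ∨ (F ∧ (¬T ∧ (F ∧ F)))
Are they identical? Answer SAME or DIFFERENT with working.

Answer: SAME — A ⇓ T, B ⇓ T

Derivation:
Term A:
  start: ¬(T ∧ F) ∧ (¬T ∨ ¬F)
  [1] (¬T ∨ ¬F) ∧ (¬T ∨ ¬F)
  [2] ¬T ∨ ¬F
  [3] F ∨ ¬F
  [4] ¬F
  [5] T

Term B:
  start: (((F ∧ F) ∧ T) ∨ ((T ∨ T) ∨ F)) ∨ (F ∧ (¬T ∧ (F ∧ F)))
  [1] ((F ∧ F) ∨ ((T ∨ T) ∨ F)) ∨ (F ∧ (¬T ∧ (F ∧ F)))
  [2] (F ∨ ((T ∨ T) ∨ F)) ∨ (F ∧ (¬T ∧ (F ∧ F)))
  [3] ((T ∨ T) ∨ F) ∨ (F ∧ (¬T ∧ (F ∧ F)))
  [4] (T ∨ T) ∨ (F ∧ (¬T ∧ (F ∧ F)))
  [5] T ∨ (F ∧ (¬T ∧ (F ∧ F)))
  [6] T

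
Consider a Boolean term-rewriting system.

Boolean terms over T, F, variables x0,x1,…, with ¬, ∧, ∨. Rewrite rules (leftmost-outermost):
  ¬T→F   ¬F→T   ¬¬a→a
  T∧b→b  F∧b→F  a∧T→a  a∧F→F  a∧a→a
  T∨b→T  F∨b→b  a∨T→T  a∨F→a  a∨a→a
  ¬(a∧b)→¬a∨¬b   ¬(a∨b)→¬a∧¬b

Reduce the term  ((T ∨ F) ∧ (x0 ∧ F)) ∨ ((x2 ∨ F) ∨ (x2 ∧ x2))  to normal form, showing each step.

  start: ((T ∨ F) ∧ (x0 ∧ F)) ∨ ((x2 ∨ F) ∨ (x2 ∧ x2))
  step 1: (T ∧ (x0 ∧ F)) ∨ ((x2 ∨ F) ∨ (x2 ∧ x2))
  step 2: (x0 ∧ F) ∨ ((x2 ∨ F) ∨ (x2 ∧ x2))
  step 3: F ∨ ((x2 ∨ F) ∨ (x2 ∧ x2))
  step 4: (x2 ∨ F) ∨ (x2 ∧ x2)
  step 5: x2 ∨ (x2 ∧ x2)
  step 6: x2 ∨ x2
  step 7: x2

Answer: normal form = x2  (in 7 steps)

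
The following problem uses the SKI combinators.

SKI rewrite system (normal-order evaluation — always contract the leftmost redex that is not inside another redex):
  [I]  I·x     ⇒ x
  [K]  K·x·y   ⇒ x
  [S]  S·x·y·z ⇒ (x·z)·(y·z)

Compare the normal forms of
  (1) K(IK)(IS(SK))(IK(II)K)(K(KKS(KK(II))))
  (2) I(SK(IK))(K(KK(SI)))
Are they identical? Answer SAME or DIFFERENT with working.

Answer: DIFFERENT — A ⇓ I, B ⇓ KK

Working:
Term A:
  start: K(IK)(IS(SK))(IK(II)K)(K(KKS(KK(II))))
  [1] IK(IK(II)K)(K(KKS(KK(II))))
  [2] K(IK(II)K)(K(KKS(KK(II))))
  [3] IK(II)K
  [4] K(II)K
  [5] II
  [6] I

Term B:
  start: I(SK(IK))(K(KK(SI)))
  [1] SK(IK)(K(KK(SI)))
  [2] K(K(KK(SI)))(IK(K(KK(SI))))
  [3] K(KK(SI))
  [4] KK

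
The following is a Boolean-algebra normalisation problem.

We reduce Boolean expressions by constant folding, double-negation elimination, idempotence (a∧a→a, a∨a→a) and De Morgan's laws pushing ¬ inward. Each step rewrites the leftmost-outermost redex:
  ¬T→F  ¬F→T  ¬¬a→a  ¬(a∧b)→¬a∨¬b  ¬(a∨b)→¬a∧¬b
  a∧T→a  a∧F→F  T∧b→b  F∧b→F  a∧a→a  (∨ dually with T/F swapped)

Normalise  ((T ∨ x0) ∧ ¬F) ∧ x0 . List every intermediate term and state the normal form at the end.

  start: ((T ∨ x0) ∧ ¬F) ∧ x0
  →1  (T ∧ ¬F) ∧ x0
  →2  ¬F ∧ x0
  →3  T ∧ x0
  →4  x0

Answer: normal form = x0  (in 4 steps)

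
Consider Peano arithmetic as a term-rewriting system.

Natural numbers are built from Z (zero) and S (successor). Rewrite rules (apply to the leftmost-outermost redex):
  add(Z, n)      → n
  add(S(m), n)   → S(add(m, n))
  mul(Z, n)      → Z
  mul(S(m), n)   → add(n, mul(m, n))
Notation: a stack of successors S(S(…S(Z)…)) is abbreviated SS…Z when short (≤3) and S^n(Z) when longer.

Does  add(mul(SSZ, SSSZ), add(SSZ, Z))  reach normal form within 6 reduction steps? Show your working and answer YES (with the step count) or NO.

  start: add(mul(SSZ, SSSZ), add(SSZ, Z))
  [1] add(add(SSSZ, mul(SZ, SSSZ)), add(SSZ, Z))
  [2] add(S(add(SSZ, mul(SZ, SSSZ))), add(SSZ, Z))
  [3] S(add(add(SSZ, mul(SZ, SSSZ)), add(SSZ, Z)))
  [4] S(add(S(add(SZ, mul(SZ, SSSZ))), add(SSZ, Z)))
  [5] S(S(add(add(SZ, mul(SZ, SSSZ)), add(SSZ, Z))))
  [6] S(S(add(S(add(Z, mul(SZ, SSSZ))), add(SSZ, Z))))

Answer: NO — after 6 steps the term is S(S(add(S(add(Z, mul(SZ, SSSZ))), add(SSZ, Z)))), not yet normal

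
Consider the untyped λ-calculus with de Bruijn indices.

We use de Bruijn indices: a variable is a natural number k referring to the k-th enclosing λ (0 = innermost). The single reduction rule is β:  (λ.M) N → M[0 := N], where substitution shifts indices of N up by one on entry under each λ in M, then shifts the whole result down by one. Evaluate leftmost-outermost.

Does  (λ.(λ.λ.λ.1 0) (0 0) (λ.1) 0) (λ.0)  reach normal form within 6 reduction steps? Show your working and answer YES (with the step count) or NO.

  start: (λ.(λ.λ.λ.1 0) (0 0) (λ.1) 0) (λ.0)
  step 1: (λ.λ.λ.1 0) ((λ.0) (λ.0)) (λ.λ.0) (λ.0)
  step 2: (λ.λ.1 0) (λ.λ.0) (λ.0)
  step 3: (λ.(λ.λ.0) 0) (λ.0)
  step 4: (λ.λ.0) (λ.0)
  step 5: λ.0

Answer: YES — reaches normal form λ.0 in 5 ≤ 6 steps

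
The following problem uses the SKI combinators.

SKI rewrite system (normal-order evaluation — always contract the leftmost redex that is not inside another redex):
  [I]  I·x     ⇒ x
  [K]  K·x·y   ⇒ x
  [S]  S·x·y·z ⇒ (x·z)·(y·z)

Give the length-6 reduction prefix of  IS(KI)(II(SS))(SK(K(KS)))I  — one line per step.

Answer: after 6 steps: SS(SK(K(KS)))I

Derivation:
  start: IS(KI)(II(SS))(SK(K(KS)))I
  →1  S(KI)(II(SS))(SK(K(KS)))I
  →2  KI(SK(K(KS)))(II(SS)(SK(K(KS))))I
  →3  I(II(SS)(SK(K(KS))))I
  →4  II(SS)(SK(K(KS)))I
  →5  I(SS)(SK(K(KS)))I
  →6  SS(SK(K(KS)))I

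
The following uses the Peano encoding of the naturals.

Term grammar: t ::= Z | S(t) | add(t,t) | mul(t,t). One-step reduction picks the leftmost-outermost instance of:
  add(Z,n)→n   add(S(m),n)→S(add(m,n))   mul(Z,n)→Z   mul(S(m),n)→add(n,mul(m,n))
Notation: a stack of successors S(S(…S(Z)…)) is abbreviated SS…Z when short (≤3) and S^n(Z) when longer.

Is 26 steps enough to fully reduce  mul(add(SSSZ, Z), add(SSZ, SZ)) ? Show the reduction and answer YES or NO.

Answer: NO — after 26 steps the term is S(S(S(S(S(S(S(S(S(add(Z, mul(add(Z, Z), add(SSZ, SZ)))))))))))), not yet normal

Reduction:
  start: mul(add(SSSZ, Z), add(SSZ, SZ))
  →1  mul(S(add(SSZ, Z)), add(SSZ, SZ))
  →2  add(add(SSZ, SZ), mul(add(SSZ, Z), add(SSZ, SZ)))
  →3  add(S(add(SZ, SZ)), mul(add(SSZ, Z), add(SSZ, SZ)))
  →4  S(add(add(SZ, SZ), mul(add(SSZ, Z), add(SSZ, SZ))))
  →5  S(add(S(add(Z, SZ)), mul(add(SSZ, Z), add(SSZ, SZ))))
  →6  S(S(add(add(Z, SZ), mul(add(SSZ, Z), add(SSZ, SZ)))))
  →7  S(S(add(SZ, mul(add(SSZ, Z), add(SSZ, SZ)))))
  →8  S(S(S(add(Z, mul(add(SSZ, Z), add(SSZ, SZ))))))
  →9  S(S(S(mul(add(SSZ, Z), add(SSZ, SZ)))))
  →10  S(S(S(mul(S(add(SZ, Z)), add(SSZ, SZ)))))
  →11  S(S(S(add(add(SSZ, SZ), mul(add(SZ, Z), add(SSZ, SZ))))))
  →12  S(S(S(add(S(add(SZ, SZ)), mul(add(SZ, Z), add(SSZ, SZ))))))
  →13  S(S(S(S(add(add(SZ, SZ), mul(add(SZ, Z), add(SSZ, SZ)))))))
  →14  S(S(S(S(add(S(add(Z, SZ)), mul(add(SZ, Z), add(SSZ, SZ)))))))
  →15  S(S(S(S(S(add(add(Z, SZ), mul(add(SZ, Z), add(SSZ, SZ))))))))
  →16  S(S(S(S(S(add(SZ, mul(add(SZ, Z), add(SSZ, SZ))))))))
  →17  S(S(S(S(S(S(add(Z, mul(add(SZ, Z), add(SSZ, SZ)))))))))
  →18  S(S(S(S(S(S(mul(add(SZ, Z), add(SSZ, SZ))))))))
  →19  S(S(S(S(S(S(mul(S(add(Z, Z)), add(SSZ, SZ))))))))
  →20  S(S(S(S(S(S(add(add(SSZ, SZ), mul(add(Z, Z), add(SSZ, SZ)))))))))
  →21  S(S(S(S(S(S(add(S(add(SZ, SZ)), mul(add(Z, Z), add(SSZ, SZ)))))))))
  →22  S(S(S(S(S(S(S(add(add(SZ, SZ), mul(add(Z, Z), add(SSZ, SZ))))))))))
  →23  S(S(S(S(S(S(S(add(S(add(Z, SZ)), mul(add(Z, Z), add(SSZ, SZ))))))))))
  →24  S(S(S(S(S(S(S(S(add(add(Z, SZ), mul(add(Z, Z), add(SSZ, SZ)))))))))))
  →25  S(S(S(S(S(S(S(S(add(SZ, mul(add(Z, Z), add(SSZ, SZ)))))))))))
  →26  S(S(S(S(S(S(S(S(S(add(Z, mul(add(Z, Z), add(SSZ, SZ))))))))))))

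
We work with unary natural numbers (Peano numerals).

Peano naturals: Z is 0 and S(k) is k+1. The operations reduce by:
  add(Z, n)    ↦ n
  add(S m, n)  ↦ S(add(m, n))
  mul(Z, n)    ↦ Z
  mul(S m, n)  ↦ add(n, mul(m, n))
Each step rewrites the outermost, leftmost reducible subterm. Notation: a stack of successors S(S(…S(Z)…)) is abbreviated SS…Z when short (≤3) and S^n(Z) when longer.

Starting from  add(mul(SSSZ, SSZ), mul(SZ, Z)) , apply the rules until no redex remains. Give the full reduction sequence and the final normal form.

Answer: normal form = S^6(Z)  (in 23 steps)

Working:
  start: add(mul(SSSZ, SSZ), mul(SZ, Z))
  [1] add(add(SSZ, mul(SSZ, SSZ)), mul(SZ, Z))
  [2] add(S(add(SZ, mul(SSZ, SSZ))), mul(SZ, Z))
  [3] S(add(add(SZ, mul(SSZ, SSZ)), mul(SZ, Z)))
  [4] S(add(S(add(Z, mul(SSZ, SSZ))), mul(SZ, Z)))
  [5] S(S(add(add(Z, mul(SSZ, SSZ)), mul(SZ, Z))))
  [6] S(S(add(mul(SSZ, SSZ), mul(SZ, Z))))
  [7] S(S(add(add(SSZ, mul(SZ, SSZ)), mul(SZ, Z))))
  [8] S(S(add(S(add(SZ, mul(SZ, SSZ))), mul(SZ, Z))))
  [9] S(S(S(add(add(SZ, mul(SZ, SSZ)), mul(SZ, Z)))))
  [10] S(S(S(add(S(add(Z, mul(SZ, SSZ))), mul(SZ, Z)))))
  [11] S(S(S(S(add(add(Z, mul(SZ, SSZ)), mul(SZ, Z))))))
  [12] S(S(S(S(add(mul(SZ, SSZ), mul(SZ, Z))))))
  [13] S(S(S(S(add(add(SSZ, mul(Z, SSZ)), mul(SZ, Z))))))
  [14] S(S(S(S(add(S(add(SZ, mul(Z, SSZ))), mul(SZ, Z))))))
  [15] S(S(S(S(S(add(add(SZ, mul(Z, SSZ)), mul(SZ, Z)))))))
  [16] S(S(S(S(S(add(S(add(Z, mul(Z, SSZ))), mul(SZ, Z)))))))
  [17] S(S(S(S(S(S(add(add(Z, mul(Z, SSZ)), mul(SZ, Z))))))))
  [18] S(S(S(S(S(S(add(mul(Z, SSZ), mul(SZ, Z))))))))
  [19] S(S(S(S(S(S(add(Z, mul(SZ, Z))))))))
  [20] S(S(S(S(S(S(mul(SZ, Z)))))))
  [21] S(S(S(S(S(S(add(Z, mul(Z, Z))))))))
  [22] S(S(S(S(S(S(mul(Z, Z)))))))
  [23] S^6(Z)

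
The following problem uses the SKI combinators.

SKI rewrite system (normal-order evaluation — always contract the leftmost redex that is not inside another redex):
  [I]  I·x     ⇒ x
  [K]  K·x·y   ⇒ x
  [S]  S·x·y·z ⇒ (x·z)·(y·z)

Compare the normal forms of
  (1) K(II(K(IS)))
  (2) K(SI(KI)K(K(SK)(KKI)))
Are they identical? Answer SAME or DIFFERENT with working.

Answer: DIFFERENT — A ⇓ K(KS), B ⇓ KI

Derivation:
Term A:
  start: K(II(K(IS)))
  [1] K(I(K(IS)))
  [2] K(K(IS))
  [3] K(KS)

Term B:
  start: K(SI(KI)K(K(SK)(KKI)))
  [1] K(IK(KIK)(K(SK)(KKI)))
  [2] K(K(KIK)(K(SK)(KKI)))
  [3] K(KIK)
  [4] KI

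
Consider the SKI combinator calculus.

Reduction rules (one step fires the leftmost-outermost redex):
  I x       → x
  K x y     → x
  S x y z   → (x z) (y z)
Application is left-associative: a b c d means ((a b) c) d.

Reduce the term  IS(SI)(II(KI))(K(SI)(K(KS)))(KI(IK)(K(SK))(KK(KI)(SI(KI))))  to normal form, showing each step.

  start: IS(SI)(II(KI))(K(SI)(K(KS)))(KI(IK)(K(SK))(KK(KI)(SI(KI))))
  step 1: S(SI)(II(KI))(K(SI)(K(KS)))(KI(IK)(K(SK))(KK(KI)(SI(KI))))
  step 2: SI(K(SI)(K(KS)))(II(KI)(K(SI)(K(KS))))(KI(IK)(K(SK))(KK(KI)(SI(KI))))
  step 3: I(II(KI)(K(SI)(K(KS))))(K(SI)(K(KS))(II(KI)(K(SI)(K(KS)))))(KI(IK)(K(SK))(KK(KI)(SI(KI))))
  step 4: II(KI)(K(SI)(K(KS)))(K(SI)(K(KS))(II(KI)(K(SI)(K(KS)))))(KI(IK)(K(SK))(KK(KI)(SI(KI))))
  step 5: I(KI)(K(SI)(K(KS)))(K(SI)(K(KS))(II(KI)(K(SI)(K(KS)))))(KI(IK)(K(SK))(KK(KI)(SI(KI))))
  step 6: KI(K(SI)(K(KS)))(K(SI)(K(KS))(II(KI)(K(SI)(K(KS)))))(KI(IK)(K(SK))(KK(KI)(SI(KI))))
  step 7: I(K(SI)(K(KS))(II(KI)(K(SI)(K(KS)))))(KI(IK)(K(SK))(KK(KI)(SI(KI))))
  step 8: K(SI)(K(KS))(II(KI)(K(SI)(K(KS))))(KI(IK)(K(SK))(KK(KI)(SI(KI))))
  step 9: SI(II(KI)(K(SI)(K(KS))))(KI(IK)(K(SK))(KK(KI)(SI(KI))))
  step 10: I(KI(IK)(K(SK))(KK(KI)(SI(KI))))(II(KI)(K(SI)(K(KS)))(KI(IK)(K(SK))(KK(KI)(SI(KI)))))
  step 11: KI(IK)(K(SK))(KK(KI)(SI(KI)))(II(KI)(K(SI)(K(KS)))(KI(IK)(K(SK))(KK(KI)(SI(KI)))))
  step 12: I(K(SK))(KK(KI)(SI(KI)))(II(KI)(K(SI)(K(KS)))(KI(IK)(K(SK))(KK(KI)(SI(KI)))))
  step 13: K(SK)(KK(KI)(SI(KI)))(II(KI)(K(SI)(K(KS)))(KI(IK)(K(SK))(KK(KI)(SI(KI)))))
  step 14: SK(II(KI)(K(SI)(K(KS)))(KI(IK)(K(SK))(KK(KI)(SI(KI)))))
  step 15: SK(I(KI)(K(SI)(K(KS)))(KI(IK)(K(SK))(KK(KI)(SI(KI)))))
  step 16: SK(KI(K(SI)(K(KS)))(KI(IK)(K(SK))(KK(KI)(SI(KI)))))
  step 17: SK(I(KI(IK)(K(SK))(KK(KI)(SI(KI)))))
  step 18: SK(KI(IK)(K(SK))(KK(KI)(SI(KI))))
  step 19: SK(I(K(SK))(KK(KI)(SI(KI))))
  step 20: SK(K(SK)(KK(KI)(SI(KI))))
  step 21: SK(SK)

Answer: normal form = SK(SK)  (in 21 steps)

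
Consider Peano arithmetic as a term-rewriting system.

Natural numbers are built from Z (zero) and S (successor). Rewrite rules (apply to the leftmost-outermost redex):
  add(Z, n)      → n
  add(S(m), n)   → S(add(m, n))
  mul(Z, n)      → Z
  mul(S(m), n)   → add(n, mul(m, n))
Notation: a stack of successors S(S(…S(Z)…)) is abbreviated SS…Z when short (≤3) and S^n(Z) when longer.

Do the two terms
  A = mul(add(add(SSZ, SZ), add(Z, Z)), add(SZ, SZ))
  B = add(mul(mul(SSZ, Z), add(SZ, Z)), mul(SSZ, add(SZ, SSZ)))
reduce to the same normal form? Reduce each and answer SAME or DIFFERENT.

Term A:
  start: mul(add(add(SSZ, SZ), add(Z, Z)), add(SZ, SZ))
  →1  mul(add(S(add(SZ, SZ)), add(Z, Z)), add(SZ, SZ))
  →2  mul(S(add(add(SZ, SZ), add(Z, Z))), add(SZ, SZ))
  →3  add(add(SZ, SZ), mul(add(add(SZ, SZ), add(Z, Z)), add(SZ, SZ)))
  →4  add(S(add(Z, SZ)), mul(add(add(SZ, SZ), add(Z, Z)), add(SZ, SZ)))
  →5  S(add(add(Z, SZ), mul(add(add(SZ, SZ), add(Z, Z)), add(SZ, SZ))))
  →6  S(add(SZ, mul(add(add(SZ, SZ), add(Z, Z)), add(SZ, SZ))))
  →7  S(S(add(Z, mul(add(add(SZ, SZ), add(Z, Z)), add(SZ, SZ)))))
  →8  S(S(mul(add(add(SZ, SZ), add(Z, Z)), add(SZ, SZ))))
  →9  S(S(mul(add(S(add(Z, SZ)), add(Z, Z)), add(SZ, SZ))))
  →10  S(S(mul(S(add(add(Z, SZ), add(Z, Z))), add(SZ, SZ))))
  →11  S(S(add(add(SZ, SZ), mul(add(add(Z, SZ), add(Z, Z)), add(SZ, SZ)))))
  →12  S(S(add(S(add(Z, SZ)), mul(add(add(Z, SZ), add(Z, Z)), add(SZ, SZ)))))
  →13  S(S(S(add(add(Z, SZ), mul(add(add(Z, SZ), add(Z, Z)), add(SZ, SZ))))))
  →14  S(S(S(add(SZ, mul(add(add(Z, SZ), add(Z, Z)), add(SZ, SZ))))))
  →15  S(S(S(S(add(Z, mul(add(add(Z, SZ), add(Z, Z)), add(SZ, SZ)))))))
  →16  S(S(S(S(mul(add(add(Z, SZ), add(Z, Z)), add(SZ, SZ))))))
  →17  S(S(S(S(mul(add(SZ, add(Z, Z)), add(SZ, SZ))))))
  →18  S(S(S(S(mul(S(add(Z, add(Z, Z))), add(SZ, SZ))))))
  →19  S(S(S(S(add(add(SZ, SZ), mul(add(Z, add(Z, Z)), add(SZ, SZ)))))))
  →20  S(S(S(S(add(S(add(Z, SZ)), mul(add(Z, add(Z, Z)), add(SZ, SZ)))))))
  →21  S(S(S(S(S(add(add(Z, SZ), mul(add(Z, add(Z, Z)), add(SZ, SZ))))))))
  →22  S(S(S(S(S(add(SZ, mul(add(Z, add(Z, Z)), add(SZ, SZ))))))))
  →23  S(S(S(S(S(S(add(Z, mul(add(Z, add(Z, Z)), add(SZ, SZ)))))))))
  →24  S(S(S(S(S(S(mul(add(Z, add(Z, Z)), add(SZ, SZ))))))))
  →25  S(S(S(S(S(S(mul(add(Z, Z), add(SZ, SZ))))))))
  →26  S(S(S(S(S(S(mul(Z, add(SZ, SZ))))))))
  →27  S^6(Z)

Term B:
  start: add(mul(mul(SSZ, Z), add(SZ, Z)), mul(SSZ, add(SZ, SSZ)))
  →1  add(mul(add(Z, mul(SZ, Z)), add(SZ, Z)), mul(SSZ, add(SZ, SSZ)))
  →2  add(mul(mul(SZ, Z), add(SZ, Z)), mul(SSZ, add(SZ, SSZ)))
  →3  add(mul(add(Z, mul(Z, Z)), add(SZ, Z)), mul(SSZ, add(SZ, SSZ)))
  →4  add(mul(mul(Z, Z), add(SZ, Z)), mul(SSZ, add(SZ, SSZ)))
  →5  add(mul(Z, add(SZ, Z)), mul(SSZ, add(SZ, SSZ)))
  →6  add(Z, mul(SSZ, add(SZ, SSZ)))
  →7  mul(SSZ, add(SZ, SSZ))
  →8  add(add(SZ, SSZ), mul(SZ, add(SZ, SSZ)))
  →9  add(S(add(Z, SSZ)), mul(SZ, add(SZ, SSZ)))
  →10  S(add(add(Z, SSZ), mul(SZ, add(SZ, SSZ))))
  →11  S(add(SSZ, mul(SZ, add(SZ, SSZ))))
  →12  S(S(add(SZ, mul(SZ, add(SZ, SSZ)))))
  →13  S(S(S(add(Z, mul(SZ, add(SZ, SSZ))))))
  →14  S(S(S(mul(SZ, add(SZ, SSZ)))))
  →15  S(S(S(add(add(SZ, SSZ), mul(Z, add(SZ, SSZ))))))
  →16  S(S(S(add(S(add(Z, SSZ)), mul(Z, add(SZ, SSZ))))))
  →17  S(S(S(S(add(add(Z, SSZ), mul(Z, add(SZ, SSZ)))))))
  →18  S(S(S(S(add(SSZ, mul(Z, add(SZ, SSZ)))))))
  →19  S(S(S(S(S(add(SZ, mul(Z, add(SZ, SSZ))))))))
  →20  S(S(S(S(S(S(add(Z, mul(Z, add(SZ, SSZ)))))))))
  →21  S(S(S(S(S(S(mul(Z, add(SZ, SSZ))))))))
  →22  S^6(Z)

Answer: SAME — A ⇓ S^6(Z), B ⇓ S^6(Z)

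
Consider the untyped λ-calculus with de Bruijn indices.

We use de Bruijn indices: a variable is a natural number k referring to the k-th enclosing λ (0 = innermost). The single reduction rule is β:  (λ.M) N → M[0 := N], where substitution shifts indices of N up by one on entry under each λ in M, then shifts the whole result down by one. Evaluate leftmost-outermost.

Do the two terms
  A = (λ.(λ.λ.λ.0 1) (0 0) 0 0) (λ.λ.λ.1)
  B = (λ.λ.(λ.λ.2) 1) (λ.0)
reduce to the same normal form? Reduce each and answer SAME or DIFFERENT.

Answer: SAME — A ⇓ λ.λ.1, B ⇓ λ.λ.1

Derivation:
Term A:
  start: (λ.(λ.λ.λ.0 1) (0 0) 0 0) (λ.λ.λ.1)
  step 1: (λ.λ.λ.0 1) ((λ.λ.λ.1) (λ.λ.λ.1)) (λ.λ.λ.1) (λ.λ.λ.1)
  step 2: (λ.λ.0 1) (λ.λ.λ.1) (λ.λ.λ.1)
  step 3: (λ.0 (λ.λ.λ.1)) (λ.λ.λ.1)
  step 4: (λ.λ.λ.1) (λ.λ.λ.1)
  step 5: λ.λ.1

Term B:
  start: (λ.λ.(λ.λ.2) 1) (λ.0)
  step 1: λ.(λ.λ.2) (λ.0)
  step 2: λ.λ.1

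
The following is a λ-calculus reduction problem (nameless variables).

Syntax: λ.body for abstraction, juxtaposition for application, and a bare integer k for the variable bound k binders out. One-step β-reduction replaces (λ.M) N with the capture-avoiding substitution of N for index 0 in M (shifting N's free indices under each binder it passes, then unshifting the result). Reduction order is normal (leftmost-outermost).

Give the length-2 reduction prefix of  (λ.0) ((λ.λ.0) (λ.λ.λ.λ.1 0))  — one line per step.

Answer: after 2 steps: λ.0

Working:
  start: (λ.0) ((λ.λ.0) (λ.λ.λ.λ.1 0))
  [1] (λ.λ.0) (λ.λ.λ.λ.1 0)
  [2] λ.0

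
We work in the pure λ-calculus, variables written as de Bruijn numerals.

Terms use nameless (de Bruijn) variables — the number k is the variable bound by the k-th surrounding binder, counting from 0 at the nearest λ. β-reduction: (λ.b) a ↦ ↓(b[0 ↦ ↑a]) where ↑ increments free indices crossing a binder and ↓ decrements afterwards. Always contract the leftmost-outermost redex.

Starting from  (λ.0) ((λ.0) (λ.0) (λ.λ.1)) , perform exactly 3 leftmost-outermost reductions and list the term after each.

  start: (λ.0) ((λ.0) (λ.0) (λ.λ.1))
  →1  (λ.0) (λ.0) (λ.λ.1)
  →2  (λ.0) (λ.λ.1)
  →3  λ.λ.1

Answer: after 3 steps: λ.λ.1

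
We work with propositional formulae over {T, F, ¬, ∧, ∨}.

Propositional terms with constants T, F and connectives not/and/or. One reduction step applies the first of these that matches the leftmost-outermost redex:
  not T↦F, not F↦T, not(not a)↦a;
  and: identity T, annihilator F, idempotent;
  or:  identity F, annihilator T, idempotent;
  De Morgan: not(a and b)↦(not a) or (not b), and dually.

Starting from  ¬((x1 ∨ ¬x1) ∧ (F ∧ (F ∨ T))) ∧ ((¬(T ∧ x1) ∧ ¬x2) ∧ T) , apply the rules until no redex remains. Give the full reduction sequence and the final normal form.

Answer: normal form = ¬x1 ∧ ¬x2  (in 12 steps)

Reduction:
  start: ¬((x1 ∨ ¬x1) ∧ (F ∧ (F ∨ T))) ∧ ((¬(T ∧ x1) ∧ ¬x2) ∧ T)
  →1  (¬(x1 ∨ ¬x1) ∨ ¬(F ∧ (F ∨ T))) ∧ ((¬(T ∧ x1) ∧ ¬x2) ∧ T)
  →2  ((¬x1 ∧ ¬¬x1) ∨ ¬(F ∧ (F ∨ T))) ∧ ((¬(T ∧ x1) ∧ ¬x2) ∧ T)
  →3  ((¬x1 ∧ x1) ∨ ¬(F ∧ (F ∨ T))) ∧ ((¬(T ∧ x1) ∧ ¬x2) ∧ T)
  →4  ((¬x1 ∧ x1) ∨ (¬F ∨ ¬(F ∨ T))) ∧ ((¬(T ∧ x1) ∧ ¬x2) ∧ T)
  →5  ((¬x1 ∧ x1) ∨ (T ∨ ¬(F ∨ T))) ∧ ((¬(T ∧ x1) ∧ ¬x2) ∧ T)
  →6  ((¬x1 ∧ x1) ∨ T) ∧ ((¬(T ∧ x1) ∧ ¬x2) ∧ T)
  →7  T ∧ ((¬(T ∧ x1) ∧ ¬x2) ∧ T)
  →8  (¬(T ∧ x1) ∧ ¬x2) ∧ T
  →9  ¬(T ∧ x1) ∧ ¬x2
  →10  (¬T ∨ ¬x1) ∧ ¬x2
  →11  (F ∨ ¬x1) ∧ ¬x2
  →12  ¬x1 ∧ ¬x2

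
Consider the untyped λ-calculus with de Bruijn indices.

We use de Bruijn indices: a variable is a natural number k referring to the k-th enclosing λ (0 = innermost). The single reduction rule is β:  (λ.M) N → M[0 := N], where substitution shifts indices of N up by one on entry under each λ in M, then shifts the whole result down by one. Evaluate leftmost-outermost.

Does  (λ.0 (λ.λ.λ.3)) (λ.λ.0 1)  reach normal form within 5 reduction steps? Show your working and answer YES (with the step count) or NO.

Answer: YES — reaches normal form λ.0 (λ.λ.λ.λ.λ.0 1) in 2 ≤ 5 steps

Derivation:
  start: (λ.0 (λ.λ.λ.3)) (λ.λ.0 1)
  →1  (λ.λ.0 1) (λ.λ.λ.λ.λ.0 1)
  →2  λ.0 (λ.λ.λ.λ.λ.0 1)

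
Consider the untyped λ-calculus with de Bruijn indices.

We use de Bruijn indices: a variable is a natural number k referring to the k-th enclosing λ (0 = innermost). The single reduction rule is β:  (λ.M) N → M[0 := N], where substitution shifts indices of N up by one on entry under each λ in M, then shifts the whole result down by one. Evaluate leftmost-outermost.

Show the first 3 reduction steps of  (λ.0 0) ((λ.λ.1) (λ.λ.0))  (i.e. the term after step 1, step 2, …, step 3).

  start: (λ.0 0) ((λ.λ.1) (λ.λ.0))
  step 1: (λ.λ.1) (λ.λ.0) ((λ.λ.1) (λ.λ.0))
  step 2: (λ.λ.λ.0) ((λ.λ.1) (λ.λ.0))
  step 3: λ.λ.0

Answer: after 3 steps: λ.λ.0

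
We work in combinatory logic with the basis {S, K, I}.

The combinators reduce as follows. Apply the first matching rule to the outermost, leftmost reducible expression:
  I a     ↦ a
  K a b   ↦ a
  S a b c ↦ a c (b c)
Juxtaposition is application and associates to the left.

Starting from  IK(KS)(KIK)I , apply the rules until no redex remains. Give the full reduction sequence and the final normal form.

Answer: normal form = S  (in 3 steps)

Derivation:
  start: IK(KS)(KIK)I
  →1  K(KS)(KIK)I
  →2  KSI
  →3  S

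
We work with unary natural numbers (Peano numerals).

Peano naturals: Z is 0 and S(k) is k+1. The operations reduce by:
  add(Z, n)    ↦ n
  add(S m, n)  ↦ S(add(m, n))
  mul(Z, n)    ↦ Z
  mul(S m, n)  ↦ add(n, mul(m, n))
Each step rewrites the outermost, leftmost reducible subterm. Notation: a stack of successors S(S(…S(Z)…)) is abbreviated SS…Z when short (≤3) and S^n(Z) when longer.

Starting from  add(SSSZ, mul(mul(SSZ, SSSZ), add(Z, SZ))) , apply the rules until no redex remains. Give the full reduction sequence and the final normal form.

Answer: normal form = S^9(Z)  (in 40 steps)

Working:
  start: add(SSSZ, mul(mul(SSZ, SSSZ), add(Z, SZ)))
  →1  S(add(SSZ, mul(mul(SSZ, SSSZ), add(Z, SZ))))
  →2  S(S(add(SZ, mul(mul(SSZ, SSSZ), add(Z, SZ)))))
  →3  S(S(S(add(Z, mul(mul(SSZ, SSSZ), add(Z, SZ))))))
  →4  S(S(S(mul(mul(SSZ, SSSZ), add(Z, SZ)))))
  →5  S(S(S(mul(add(SSSZ, mul(SZ, SSSZ)), add(Z, SZ)))))
  →6  S(S(S(mul(S(add(SSZ, mul(SZ, SSSZ))), add(Z, SZ)))))
  →7  S(S(S(add(add(Z, SZ), mul(add(SSZ, mul(SZ, SSSZ)), add(Z, SZ))))))
  →8  S(S(S(add(SZ, mul(add(SSZ, mul(SZ, SSSZ)), add(Z, SZ))))))
  →9  S(S(S(S(add(Z, mul(add(SSZ, mul(SZ, SSSZ)), add(Z, SZ)))))))
  →10  S(S(S(S(mul(add(SSZ, mul(SZ, SSSZ)), add(Z, SZ))))))
  →11  S(S(S(S(mul(S(add(SZ, mul(SZ, SSSZ))), add(Z, SZ))))))
  →12  S(S(S(S(add(add(Z, SZ), mul(add(SZ, mul(SZ, SSSZ)), add(Z, SZ)))))))
  →13  S(S(S(S(add(SZ, mul(add(SZ, mul(SZ, SSSZ)), add(Z, SZ)))))))
  →14  S(S(S(S(S(add(Z, mul(add(SZ, mul(SZ, SSSZ)), add(Z, SZ))))))))
  →15  S(S(S(S(S(mul(add(SZ, mul(SZ, SSSZ)), add(Z, SZ)))))))
  →16  S(S(S(S(S(mul(S(add(Z, mul(SZ, SSSZ))), add(Z, SZ)))))))
  →17  S(S(S(S(S(add(add(Z, SZ), mul(add(Z, mul(SZ, SSSZ)), add(Z, SZ))))))))
  →18  S(S(S(S(S(add(SZ, mul(add(Z, mul(SZ, SSSZ)), add(Z, SZ))))))))
  →19  S(S(S(S(S(S(add(Z, mul(add(Z, mul(SZ, SSSZ)), add(Z, SZ)))))))))
  →20  S(S(S(S(S(S(mul(add(Z, mul(SZ, SSSZ)), add(Z, SZ))))))))
  →21  S(S(S(S(S(S(mul(mul(SZ, SSSZ), add(Z, SZ))))))))
  →22  S(S(S(S(S(S(mul(add(SSSZ, mul(Z, SSSZ)), add(Z, SZ))))))))
  →23  S(S(S(S(S(S(mul(S(add(SSZ, mul(Z, SSSZ))), add(Z, SZ))))))))
  →24  S(S(S(S(S(S(add(add(Z, SZ), mul(add(SSZ, mul(Z, SSSZ)), add(Z, SZ)))))))))
  →25  S(S(S(S(S(S(add(SZ, mul(add(SSZ, mul(Z, SSSZ)), add(Z, SZ)))))))))
  →26  S(S(S(S(S(S(S(add(Z, mul(add(SSZ, mul(Z, SSSZ)), add(Z, SZ))))))))))
  →27  S(S(S(S(S(S(S(mul(add(SSZ, mul(Z, SSSZ)), add(Z, SZ)))))))))
  →28  S(S(S(S(S(S(S(mul(S(add(SZ, mul(Z, SSSZ))), add(Z, SZ)))))))))
  →29  S(S(S(S(S(S(S(add(add(Z, SZ), mul(add(SZ, mul(Z, SSSZ)), add(Z, SZ))))))))))
  →30  S(S(S(S(S(S(S(add(SZ, mul(add(SZ, mul(Z, SSSZ)), add(Z, SZ))))))))))
  →31  S(S(S(S(S(S(S(S(add(Z, mul(add(SZ, mul(Z, SSSZ)), add(Z, SZ)))))))))))
  →32  S(S(S(S(S(S(S(S(mul(add(SZ, mul(Z, SSSZ)), add(Z, SZ))))))))))
  →33  S(S(S(S(S(S(S(S(mul(S(add(Z, mul(Z, SSSZ))), add(Z, SZ))))))))))
  →34  S(S(S(S(S(S(S(S(add(add(Z, SZ), mul(add(Z, mul(Z, SSSZ)), add(Z, SZ)))))))))))
  →35  S(S(S(S(S(S(S(S(add(SZ, mul(add(Z, mul(Z, SSSZ)), add(Z, SZ)))))))))))
  →36  S(S(S(S(S(S(S(S(S(add(Z, mul(add(Z, mul(Z, SSSZ)), add(Z, SZ))))))))))))
  →37  S(S(S(S(S(S(S(S(S(mul(add(Z, mul(Z, SSSZ)), add(Z, SZ)))))))))))
  →38  S(S(S(S(S(S(S(S(S(mul(mul(Z, SSSZ), add(Z, SZ)))))))))))
  →39  S(S(S(S(S(S(S(S(S(mul(Z, add(Z, SZ)))))))))))
  →40  S^9(Z)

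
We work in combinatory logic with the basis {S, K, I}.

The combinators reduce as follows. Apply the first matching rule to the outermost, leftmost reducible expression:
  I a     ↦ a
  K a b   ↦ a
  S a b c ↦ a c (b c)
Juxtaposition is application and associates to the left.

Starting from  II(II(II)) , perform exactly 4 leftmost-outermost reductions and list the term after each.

Answer: after 4 steps: II

Working:
  start: II(II(II))
  step 1: I(II(II))
  step 2: II(II)
  step 3: I(II)
  step 4: II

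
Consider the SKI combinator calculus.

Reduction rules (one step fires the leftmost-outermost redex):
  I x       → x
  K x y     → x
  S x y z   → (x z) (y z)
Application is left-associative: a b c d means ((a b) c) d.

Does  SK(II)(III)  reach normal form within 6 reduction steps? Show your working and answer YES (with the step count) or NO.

Answer: YES — reaches normal form I in 4 ≤ 6 steps

Derivation:
  start: SK(II)(III)
  →1  K(III)(II(III))
  →2  III
  →3  II
  →4  I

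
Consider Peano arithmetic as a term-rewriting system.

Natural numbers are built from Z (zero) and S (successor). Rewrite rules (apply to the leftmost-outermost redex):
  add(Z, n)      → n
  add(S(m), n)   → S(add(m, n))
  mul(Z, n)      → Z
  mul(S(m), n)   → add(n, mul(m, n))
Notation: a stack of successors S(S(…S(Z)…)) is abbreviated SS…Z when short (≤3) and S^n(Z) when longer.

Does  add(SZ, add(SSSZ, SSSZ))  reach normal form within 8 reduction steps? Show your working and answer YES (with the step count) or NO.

Answer: YES — reaches normal form S^7(Z) in 6 ≤ 8 steps

Reduction:
  start: add(SZ, add(SSSZ, SSSZ))
  step 1: S(add(Z, add(SSSZ, SSSZ)))
  step 2: S(add(SSSZ, SSSZ))
  step 3: S(S(add(SSZ, SSSZ)))
  step 4: S(S(S(add(SZ, SSSZ))))
  step 5: S(S(S(S(add(Z, SSSZ)))))
  step 6: S^7(Z)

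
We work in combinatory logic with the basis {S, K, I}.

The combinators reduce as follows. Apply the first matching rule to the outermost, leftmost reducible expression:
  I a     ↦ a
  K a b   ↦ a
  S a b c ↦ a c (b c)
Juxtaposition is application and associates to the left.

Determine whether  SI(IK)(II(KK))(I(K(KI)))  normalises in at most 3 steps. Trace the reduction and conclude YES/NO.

Answer: NO — after 3 steps the term is I(KK)(IK(II(KK)))(I(K(KI))), not yet normal

Derivation:
  start: SI(IK)(II(KK))(I(K(KI)))
  [1] I(II(KK))(IK(II(KK)))(I(K(KI)))
  [2] II(KK)(IK(II(KK)))(I(K(KI)))
  [3] I(KK)(IK(II(KK)))(I(K(KI)))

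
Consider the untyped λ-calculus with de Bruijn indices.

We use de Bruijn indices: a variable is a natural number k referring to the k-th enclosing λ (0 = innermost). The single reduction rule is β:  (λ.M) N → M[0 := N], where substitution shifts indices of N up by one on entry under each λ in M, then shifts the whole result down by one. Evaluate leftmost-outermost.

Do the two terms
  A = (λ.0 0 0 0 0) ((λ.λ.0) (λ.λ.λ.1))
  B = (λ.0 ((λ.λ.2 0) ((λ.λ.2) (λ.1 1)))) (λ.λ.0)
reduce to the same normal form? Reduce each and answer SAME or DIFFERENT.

Term A:
  start: (λ.0 0 0 0 0) ((λ.λ.0) (λ.λ.λ.1))
  →1  (λ.λ.0) (λ.λ.λ.1) ((λ.λ.0) (λ.λ.λ.1)) ((λ.λ.0) (λ.λ.λ.1)) ((λ.λ.0) (λ.λ.λ.1)) ((λ.λ.0) (λ.λ.λ.1))
  →2  (λ.0) ((λ.λ.0) (λ.λ.λ.1)) ((λ.λ.0) (λ.λ.λ.1)) ((λ.λ.0) (λ.λ.λ.1)) ((λ.λ.0) (λ.λ.λ.1))
  →3  (λ.λ.0) (λ.λ.λ.1) ((λ.λ.0) (λ.λ.λ.1)) ((λ.λ.0) (λ.λ.λ.1)) ((λ.λ.0) (λ.λ.λ.1))
  →4  (λ.0) ((λ.λ.0) (λ.λ.λ.1)) ((λ.λ.0) (λ.λ.λ.1)) ((λ.λ.0) (λ.λ.λ.1))
  →5  (λ.λ.0) (λ.λ.λ.1) ((λ.λ.0) (λ.λ.λ.1)) ((λ.λ.0) (λ.λ.λ.1))
  →6  (λ.0) ((λ.λ.0) (λ.λ.λ.1)) ((λ.λ.0) (λ.λ.λ.1))
  →7  (λ.λ.0) (λ.λ.λ.1) ((λ.λ.0) (λ.λ.λ.1))
  →8  (λ.0) ((λ.λ.0) (λ.λ.λ.1))
  →9  (λ.λ.0) (λ.λ.λ.1)
  →10  λ.0

Term B:
  start: (λ.0 ((λ.λ.2 0) ((λ.λ.2) (λ.1 1)))) (λ.λ.0)
  →1  (λ.λ.0) ((λ.λ.(λ.λ.0) 0) ((λ.λ.λ.λ.0) (λ.(λ.λ.0) (λ.λ.0))))
  →2  λ.0

Answer: SAME — A ⇓ λ.0, B ⇓ λ.0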